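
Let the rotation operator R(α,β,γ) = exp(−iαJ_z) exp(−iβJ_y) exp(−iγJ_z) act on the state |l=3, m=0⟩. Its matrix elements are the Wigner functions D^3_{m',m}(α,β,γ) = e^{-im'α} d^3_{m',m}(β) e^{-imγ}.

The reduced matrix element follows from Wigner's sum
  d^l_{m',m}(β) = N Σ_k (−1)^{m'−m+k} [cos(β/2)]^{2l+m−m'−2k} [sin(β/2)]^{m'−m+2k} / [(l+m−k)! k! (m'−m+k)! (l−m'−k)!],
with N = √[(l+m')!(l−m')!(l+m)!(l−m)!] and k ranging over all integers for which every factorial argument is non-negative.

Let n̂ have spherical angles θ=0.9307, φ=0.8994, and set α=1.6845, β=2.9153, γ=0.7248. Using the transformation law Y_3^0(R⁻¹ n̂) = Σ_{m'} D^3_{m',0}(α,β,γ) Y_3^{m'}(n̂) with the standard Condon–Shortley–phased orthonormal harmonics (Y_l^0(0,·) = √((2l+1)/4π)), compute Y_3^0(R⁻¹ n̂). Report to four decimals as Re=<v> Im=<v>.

Re=0.3336 Im=0.0000

Need the full column D^3_{m',0} for m'=−3..3 at α=1.6845, β=2.9153, γ=0.7248.
cos(β/2)=0.112905, sin(β/2)=0.993606
d^3_{-3,0}: single k=3 term ⇒ +0.006314;  D = +0.002112-0.005950i
d^3_{-2,0}: k∈[2..3] ⇒ +0.000879 -0.068052 = -0.067174;  D = +0.065444+0.015144i
d^3_{-1,0}: k∈[1..3] ⇒ +0.000063 -0.014672 +0.378769 = +0.364160;  D = -0.041317+0.361809i
d^3_{0,0}: k∈[0..3] ⇒ +0.000002 -0.001444 +0.111822 -0.962243 = -0.851863;  D = -0.851863+0.000000i
d^3_{1,0}: k∈[0..2] ⇒ -0.000063 +0.014672 -0.378769 = -0.364160;  D = +0.041317+0.361809i
d^3_{2,0}: k∈[0..1] ⇒ +0.000879 -0.068052 = -0.067174;  D = +0.065444-0.015144i
d^3_{3,0}: single k=0 term ⇒ -0.006314;  D = -0.002112-0.005950i
Y_3^{m'}(θ=0.9307,φ=0.8994) and Σ D·Y over m':
  (+0.0021-0.0060i)·(-0.1944-0.0923i)  (+0.0654+0.0151i)·(-0.0888-0.3825i)  (-0.0413+0.3618i)·(+0.1264-0.1590i)  (-0.8519+0.0000i)·(-0.2711+0.0000i)  (+0.0413+0.3618i)·(-0.1264-0.1590i)  (+0.0654-0.0151i)·(-0.0888+0.3825i)  (-0.0021-0.0060i)·(+0.1944-0.0923i)
Y_3^0(R⁻¹ n̂) = +0.333636-0.000000i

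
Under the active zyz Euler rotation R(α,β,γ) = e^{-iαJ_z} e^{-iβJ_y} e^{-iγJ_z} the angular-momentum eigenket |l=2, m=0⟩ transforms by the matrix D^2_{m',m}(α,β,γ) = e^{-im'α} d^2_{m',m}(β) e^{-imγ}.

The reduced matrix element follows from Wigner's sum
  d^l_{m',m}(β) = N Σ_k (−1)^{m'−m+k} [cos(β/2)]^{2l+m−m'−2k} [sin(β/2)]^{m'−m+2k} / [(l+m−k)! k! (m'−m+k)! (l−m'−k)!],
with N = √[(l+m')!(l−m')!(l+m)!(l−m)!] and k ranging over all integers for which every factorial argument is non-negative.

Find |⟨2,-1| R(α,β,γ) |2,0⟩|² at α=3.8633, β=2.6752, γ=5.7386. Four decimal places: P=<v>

D^2_{-1,0}(3.8633,2.6752,5.7386) = e^{-i·-1·3.8633}·d^2_{-1,0}(2.6752)·e^{-i·0·5.7386}. Compute d first:
Half-angle: c=0.231089, s=0.972933. N=√(1·6·2·2)=4.898979
k∈{1,2} keeps every argument non-negative
  k=1: (−1)^0·4.8990/(2)·0.2311^3·0.9729^1 = +0.029410
  k=2: (−1)^1·4.8990/(2)·0.2311^1·0.9729^3 = -0.521318
d^2_{-1,0}(2.6752) = +0.029410 -0.521318 = -0.491908
|D^2_{-1,0}|² = |d^2_{-1,0}(β)|² = (-0.491908)² = 0.241973 (the z-rotation phases have unit modulus)

P=0.2420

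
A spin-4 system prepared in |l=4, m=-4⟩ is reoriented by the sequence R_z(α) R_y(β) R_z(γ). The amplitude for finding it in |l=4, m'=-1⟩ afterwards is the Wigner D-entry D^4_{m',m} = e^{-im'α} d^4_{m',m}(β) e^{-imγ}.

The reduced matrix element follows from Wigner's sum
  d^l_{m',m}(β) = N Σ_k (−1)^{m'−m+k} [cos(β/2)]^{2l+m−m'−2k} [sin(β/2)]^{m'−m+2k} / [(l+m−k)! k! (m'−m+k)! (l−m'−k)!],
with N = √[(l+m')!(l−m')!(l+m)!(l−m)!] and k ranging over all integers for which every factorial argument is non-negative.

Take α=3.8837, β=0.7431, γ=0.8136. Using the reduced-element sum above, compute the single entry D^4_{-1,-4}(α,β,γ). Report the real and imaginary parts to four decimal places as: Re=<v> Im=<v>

Split into d^4_{-1,-4}(β=0.7431) × two z-phases.
Half-angle: c=0.931766, s=0.363060. N=√(6·120·1·40320)=5387.986637
k∈{0} keeps every argument non-negative
  k=0: (−1)^3·5387.9866/(720)·0.9318^5·0.3631^3 = -0.251515
d^4_{-1,-4}(0.7431) = -0.251515
D = (-0.737046-0.675843i)·(-0.251515)·(-0.993644-0.112568i) = -0.165065-0.189772i

Re=-0.1651 Im=-0.1898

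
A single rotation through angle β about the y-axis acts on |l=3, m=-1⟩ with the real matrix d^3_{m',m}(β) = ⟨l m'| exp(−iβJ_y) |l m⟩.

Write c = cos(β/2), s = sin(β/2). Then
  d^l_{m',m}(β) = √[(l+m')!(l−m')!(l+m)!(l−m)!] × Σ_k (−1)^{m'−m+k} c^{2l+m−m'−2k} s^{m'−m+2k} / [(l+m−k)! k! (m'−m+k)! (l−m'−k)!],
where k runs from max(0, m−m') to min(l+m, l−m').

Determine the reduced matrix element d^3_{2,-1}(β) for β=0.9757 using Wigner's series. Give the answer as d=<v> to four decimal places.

d^3_{2,-1}(β=0.9757) via Wigner's sum:
With c≡cos(β/2)=0.883343 and s≡sin(β/2)=0.468728, N=[120·1·2·24]^{1/2}=75.894664
Admissible k: 0..1 (factorial args all ≥0)
  k=0: (−1)^3·75.8947/(12)·0.8833^3·0.4687^3 = -0.448931
  k=1: (−1)^4·75.8947/(24)·0.8833^1·0.4687^5 = +0.063202
d^3_{2,-1}(0.9757) = -0.448931 +0.063202 = -0.385729

d=-0.3857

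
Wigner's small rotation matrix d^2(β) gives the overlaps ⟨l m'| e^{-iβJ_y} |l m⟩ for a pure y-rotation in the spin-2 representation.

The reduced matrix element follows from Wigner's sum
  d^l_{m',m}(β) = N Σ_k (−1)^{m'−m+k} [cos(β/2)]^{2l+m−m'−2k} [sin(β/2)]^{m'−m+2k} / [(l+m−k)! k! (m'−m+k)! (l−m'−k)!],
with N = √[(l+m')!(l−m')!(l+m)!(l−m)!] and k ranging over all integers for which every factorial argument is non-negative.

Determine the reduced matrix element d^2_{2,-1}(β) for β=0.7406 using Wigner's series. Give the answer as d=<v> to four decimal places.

d^2_{2,-1}(β=0.7406) via Wigner's sum:
c=cos(0.7406/2)=0.932219, s=sin(0.7406/2)=0.361895; N=√[24·1·1·6]=12.000000
k∈{0} keeps every argument non-negative
  k=0: (−1)^3·12.0000/(6)·0.9322^1·0.3619^3 = -0.088368
d^2_{2,-1}(0.7406) = -0.088368

d=-0.0884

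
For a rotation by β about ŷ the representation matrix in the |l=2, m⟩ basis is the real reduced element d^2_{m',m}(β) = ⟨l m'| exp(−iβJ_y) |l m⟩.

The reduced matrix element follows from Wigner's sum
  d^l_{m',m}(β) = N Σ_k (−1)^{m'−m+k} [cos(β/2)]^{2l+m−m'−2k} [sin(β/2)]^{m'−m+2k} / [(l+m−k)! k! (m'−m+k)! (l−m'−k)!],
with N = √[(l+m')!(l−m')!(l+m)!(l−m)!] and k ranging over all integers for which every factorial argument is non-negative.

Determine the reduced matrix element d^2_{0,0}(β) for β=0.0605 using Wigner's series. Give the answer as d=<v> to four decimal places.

d^2_{0,0}(β=0.0605) via Wigner's sum:
c=cos(0.0605/2)=0.999543, s=sin(0.0605/2)=0.030245; N=√[2·2·2·2]=4.000000
The bounds max(0,m−m')=0 and min(l+m,l−m')=2 give 3 terms
  k=0: (−1)^0·4.0000/(4)·0.9995^4·0.0302^0 = +0.998171
  k=1: (−1)^1·4.0000/(1)·0.9995^2·0.0302^2 = -0.003656
  k=2: (−1)^2·4.0000/(4)·0.9995^0·0.0302^4 = +0.000001
d^2_{0,0}(0.0605) = +0.998171 -0.003656 +0.000001 = +0.994516

d=0.9945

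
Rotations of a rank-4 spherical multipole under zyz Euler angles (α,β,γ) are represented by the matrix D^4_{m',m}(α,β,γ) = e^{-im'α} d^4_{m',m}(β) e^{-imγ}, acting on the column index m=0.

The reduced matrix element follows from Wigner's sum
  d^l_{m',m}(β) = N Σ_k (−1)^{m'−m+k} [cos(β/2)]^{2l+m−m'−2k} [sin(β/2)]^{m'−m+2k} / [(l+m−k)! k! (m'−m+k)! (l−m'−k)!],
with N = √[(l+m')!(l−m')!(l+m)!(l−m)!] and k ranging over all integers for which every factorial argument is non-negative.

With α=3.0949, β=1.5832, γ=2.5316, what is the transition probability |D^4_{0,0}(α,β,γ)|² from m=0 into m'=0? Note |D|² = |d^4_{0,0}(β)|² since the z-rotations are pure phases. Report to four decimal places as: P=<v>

P=0.1402

Split into d^4_{0,0}(β=1.5832) × two z-phases.
Half-angle: c=0.702708, s=0.711479. N=√(24·24·24·24)=576.000000
Admissible k: 0..4 (factorial args all ≥0)
  k=0: (−1)^0·576.0000/(576)·0.7027^8·0.7115^0 = +0.059456
  k=1: (−1)^1·576.0000/(36)·0.7027^6·0.7115^2 = -0.975197
  k=2: (−1)^2·576.0000/(16)·0.7027^4·0.7115^4 = +2.249308
  k=3: (−1)^3·576.0000/(36)·0.7027^2·0.7115^6 = -1.024803
  k=4: (−1)^4·576.0000/(576)·0.7027^0·0.7115^8 = +0.065659
d^4_{0,0}(1.5832) = +0.059456 -0.975197 +2.249308 -1.024803 +0.065659 = +0.374423
|D^4_{0,0}|² = |d^4_{0,0}(β)|² = (+0.374423)² = 0.140193 (the z-rotation phases have unit modulus)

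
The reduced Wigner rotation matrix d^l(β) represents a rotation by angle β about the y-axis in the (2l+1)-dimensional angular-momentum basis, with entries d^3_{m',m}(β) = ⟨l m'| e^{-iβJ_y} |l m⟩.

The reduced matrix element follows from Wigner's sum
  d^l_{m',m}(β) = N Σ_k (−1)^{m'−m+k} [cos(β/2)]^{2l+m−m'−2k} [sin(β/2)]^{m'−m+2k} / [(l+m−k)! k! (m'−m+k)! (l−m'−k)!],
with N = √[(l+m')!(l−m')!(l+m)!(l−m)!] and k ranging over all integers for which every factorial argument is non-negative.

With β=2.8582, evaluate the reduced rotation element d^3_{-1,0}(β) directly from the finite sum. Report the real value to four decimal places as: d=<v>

d=0.4370

d^3_{-1,0}(β=2.8582) via Wigner's sum:
Half-angle: c=0.141223, s=0.989978. N=√(2·24·6·6)=41.569219
k: max(0,(0)−(-1))=1 … min(3+(0),3−(-1))=3
  k=1: (−1)^0·41.5692/(12)·0.1412^5·0.9900^1 = +0.000193
  k=2: (−1)^1·41.5692/(4)·0.1412^3·0.9900^3 = -0.028399
  k=3: (−1)^2·41.5692/(12)·0.1412^1·0.9900^5 = +0.465181
d^3_{-1,0}(2.8582) = +0.000193 -0.028399 +0.465181 = +0.436975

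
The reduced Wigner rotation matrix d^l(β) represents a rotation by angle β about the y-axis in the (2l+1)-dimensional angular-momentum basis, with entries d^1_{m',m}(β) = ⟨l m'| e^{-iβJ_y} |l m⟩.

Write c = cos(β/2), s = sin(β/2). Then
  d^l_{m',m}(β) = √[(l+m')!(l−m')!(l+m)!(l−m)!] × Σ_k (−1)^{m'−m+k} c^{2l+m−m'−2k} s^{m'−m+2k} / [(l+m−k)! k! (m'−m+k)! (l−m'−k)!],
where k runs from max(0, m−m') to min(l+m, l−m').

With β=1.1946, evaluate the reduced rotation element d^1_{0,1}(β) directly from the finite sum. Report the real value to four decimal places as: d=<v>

d=0.6577

d^1_{0,1}(β=1.1946) via Wigner's sum:
With c≡cos(β/2)=0.826857 and s≡sin(β/2)=0.562412, N=[1·1·2·1]^{1/2}=1.414214
The bounds max(0,m−m')=1 and min(l+m,l−m')=1 give 1 term
  k=1: (−1)^0·1.4142/(1)·0.8269^1·0.5624^1 = +0.657658
d^1_{0,1}(1.1946) = +0.657658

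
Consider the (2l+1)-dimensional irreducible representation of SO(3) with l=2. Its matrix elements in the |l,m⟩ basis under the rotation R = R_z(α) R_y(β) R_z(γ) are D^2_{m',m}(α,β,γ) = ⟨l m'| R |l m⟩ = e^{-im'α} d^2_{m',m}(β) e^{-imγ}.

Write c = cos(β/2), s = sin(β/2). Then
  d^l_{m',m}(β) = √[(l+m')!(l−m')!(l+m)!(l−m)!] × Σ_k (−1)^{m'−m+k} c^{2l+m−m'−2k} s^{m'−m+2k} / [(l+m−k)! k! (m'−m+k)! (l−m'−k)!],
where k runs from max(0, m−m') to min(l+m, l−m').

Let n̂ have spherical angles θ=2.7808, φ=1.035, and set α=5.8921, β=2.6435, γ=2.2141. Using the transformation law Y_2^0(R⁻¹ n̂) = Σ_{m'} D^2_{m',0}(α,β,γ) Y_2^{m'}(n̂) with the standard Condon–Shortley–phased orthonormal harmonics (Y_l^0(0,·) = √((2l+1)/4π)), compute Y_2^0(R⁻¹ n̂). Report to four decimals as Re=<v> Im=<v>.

Re=0.3622 Im=0.0000

Need the full column D^2_{m',0} for m'=−2..2 at α=5.8921, β=2.6435, γ=2.2141.
cos(β/2)=0.246480, sin(β/2)=0.969148
d^2_{-2,0}: single k=2 term ⇒ +0.139771;  D = +0.099152-0.098514i
d^2_{-1,0}: k∈[1..2] ⇒ +0.035548 -0.549575 = -0.514028;  D = -0.475217+0.195943i
d^2_{0,0}: k∈[0..2] ⇒ +0.003691 -0.228246 +0.882186 = +0.657631;  D = +0.657631+0.000000i
d^2_{1,0}: k∈[0..1] ⇒ -0.035548 +0.549575 = +0.514028;  D = +0.475217+0.195943i
d^2_{2,0}: single k=0 term ⇒ +0.139771;  D = +0.099152+0.098514i
Y_2^{m'}(θ=2.7808,φ=1.035) and Σ D·Y over m':
  (+0.0992-0.0985i)·(-0.0230-0.0423i)  (-0.4752+0.1959i)·(-0.1303+0.2194i)  (+0.6576+0.0000i)·(+0.5129+0.0000i)  (+0.4752+0.1959i)·(+0.1303+0.2194i)  (+0.0992+0.0985i)·(-0.0230+0.0423i)
Y_2^0(R⁻¹ n̂) = +0.362211+0.000000i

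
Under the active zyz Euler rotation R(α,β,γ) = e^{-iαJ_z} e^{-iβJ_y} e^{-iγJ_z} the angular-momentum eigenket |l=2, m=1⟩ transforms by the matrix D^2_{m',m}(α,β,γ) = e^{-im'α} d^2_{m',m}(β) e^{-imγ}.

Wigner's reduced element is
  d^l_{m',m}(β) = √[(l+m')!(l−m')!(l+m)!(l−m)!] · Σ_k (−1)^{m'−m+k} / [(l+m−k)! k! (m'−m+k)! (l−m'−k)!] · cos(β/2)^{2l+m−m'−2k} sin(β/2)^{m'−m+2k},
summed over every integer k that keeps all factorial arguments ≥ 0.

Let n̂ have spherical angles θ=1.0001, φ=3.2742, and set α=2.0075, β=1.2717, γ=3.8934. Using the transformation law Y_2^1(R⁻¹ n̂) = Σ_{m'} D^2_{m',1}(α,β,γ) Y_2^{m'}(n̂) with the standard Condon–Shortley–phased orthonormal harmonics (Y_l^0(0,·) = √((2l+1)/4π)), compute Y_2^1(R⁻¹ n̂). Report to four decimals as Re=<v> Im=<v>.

Need the full column D^2_{m',1} for m'=−2..2 at α=2.0075, β=1.2717, γ=3.8934.
cos(β/2)=0.804567, sin(β/2)=0.593862
d^2_{-2,1}: single k=3 term ⇒ +0.337014;  D = +0.334526+0.040880i
d^2_{-1,1}: k∈[2..3] ⇒ +0.684883 -0.124377 = +0.560506;  D = -0.173709-0.532909i
d^2_{0,1}: k∈[1..2] ⇒ +0.757614 -0.412756 = +0.344857;  D = -0.251903+0.235524i
d^2_{1,1}: k∈[0..1] ⇒ +0.419034 -0.684883 = -0.265849;  D = -0.246659-0.099173i
d^2_{2,1}: single k=0 term ⇒ -0.618589;  D = +0.033646+0.617673i
Y_2^{m'}(θ=1.0001,φ=3.2742) and Σ D·Y over m':
  (+0.3345+0.0409i)·(+0.2640-0.0717i)  (-0.1737-0.5329i)·(-0.3481+0.0464i)  (-0.2519+0.2355i)·(-0.0393+0.0000i)  (-0.2467-0.0992i)·(+0.3481+0.0464i)  (+0.0336+0.6177i)·(+0.2640+0.0717i)
Y_2^1(R⁻¹ n̂) = +0.069681+0.274498i

Re=0.0697 Im=0.2745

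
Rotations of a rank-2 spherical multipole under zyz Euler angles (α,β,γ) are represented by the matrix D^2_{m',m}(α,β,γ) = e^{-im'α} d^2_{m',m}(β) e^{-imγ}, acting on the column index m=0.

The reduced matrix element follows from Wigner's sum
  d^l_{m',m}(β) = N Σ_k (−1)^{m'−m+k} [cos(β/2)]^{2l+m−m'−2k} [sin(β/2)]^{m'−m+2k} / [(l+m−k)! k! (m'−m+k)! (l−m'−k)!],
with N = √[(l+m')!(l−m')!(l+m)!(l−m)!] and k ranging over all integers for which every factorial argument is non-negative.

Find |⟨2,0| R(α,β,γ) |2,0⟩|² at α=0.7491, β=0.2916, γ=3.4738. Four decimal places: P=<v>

Split into d^2_{0,0}(β=0.2916) × two z-phases.
c=cos(0.2916/2)=0.989390, s=sin(0.2916/2)=0.145284; N=√[2·2·2·2]=4.000000
The bounds max(0,m−m')=0 and min(l+m,l−m')=2 give 3 terms
  k=0: (−1)^0·4.0000/(4)·0.9894^4·0.1453^0 = +0.958231
  k=1: (−1)^1·4.0000/(1)·0.9894^2·0.1453^2 = -0.082648
  k=2: (−1)^2·4.0000/(4)·0.9894^0·0.1453^4 = +0.000446
d^2_{0,0}(0.2916) = +0.958231 -0.082648 +0.000446 = +0.876029
|D^2_{0,0}|² = |d^2_{0,0}(β)|² = (+0.876029)² = 0.767426 (the z-rotation phases have unit modulus)

P=0.7674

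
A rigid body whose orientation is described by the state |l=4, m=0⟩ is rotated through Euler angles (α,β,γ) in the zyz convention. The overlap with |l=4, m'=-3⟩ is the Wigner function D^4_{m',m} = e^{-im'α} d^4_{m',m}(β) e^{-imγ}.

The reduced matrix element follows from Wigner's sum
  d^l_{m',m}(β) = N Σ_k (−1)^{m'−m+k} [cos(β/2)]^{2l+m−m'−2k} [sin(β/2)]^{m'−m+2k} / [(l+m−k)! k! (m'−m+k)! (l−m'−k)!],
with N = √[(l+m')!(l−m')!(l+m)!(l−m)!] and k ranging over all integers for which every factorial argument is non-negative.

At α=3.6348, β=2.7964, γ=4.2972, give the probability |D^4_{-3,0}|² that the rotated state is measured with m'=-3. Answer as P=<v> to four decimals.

First d^4_{-3,0}(β=2.7964), then the phase factors e^{-i(-3)α} and e^{-i(0)γ}:
c=cos(2.7964/2)=0.171741, s=sin(2.7964/2)=0.985142; N=√[1·5040·24·24]=1703.830978
Admissible k: 3..4 (factorial args all ≥0)
  k=3: (−1)^0·1703.8310/(144)·0.1717^5·0.9851^3 = +0.001690
  k=4: (−1)^1·1703.8310/(144)·0.1717^3·0.9851^5 = -0.055613
d^4_{-3,0}(2.7964) = +0.001690 -0.055613 = -0.053923
|D^4_{-3,0}|² = |d^4_{-3,0}(β)|² = (-0.053923)² = 0.002908 (the z-rotation phases have unit modulus)

P=0.0029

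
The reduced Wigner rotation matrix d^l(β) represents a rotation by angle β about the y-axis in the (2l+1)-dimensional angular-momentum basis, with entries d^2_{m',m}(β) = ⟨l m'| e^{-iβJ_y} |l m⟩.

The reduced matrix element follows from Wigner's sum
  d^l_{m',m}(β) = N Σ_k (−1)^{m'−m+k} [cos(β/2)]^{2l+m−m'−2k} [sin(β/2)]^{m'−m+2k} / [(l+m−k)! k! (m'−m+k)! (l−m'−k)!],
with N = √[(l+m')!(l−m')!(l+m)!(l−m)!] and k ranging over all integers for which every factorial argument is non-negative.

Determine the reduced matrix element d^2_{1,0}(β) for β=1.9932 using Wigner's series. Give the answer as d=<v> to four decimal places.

d=0.4580

d^2_{1,0}(β=1.9932) via Wigner's sum:
c=cos(1.9932/2)=0.543160, s=sin(1.9932/2)=0.839629; N=√[6·1·2·2]=4.898979
The bounds max(0,m−m')=0 and min(l+m,l−m')=1 give 2 terms
  k=0: (−1)^1·4.8990/(2)·0.5432^3·0.8396^1 = -0.329569
  k=1: (−1)^2·4.8990/(2)·0.5432^1·0.8396^3 = +0.787528
d^2_{1,0}(1.9932) = -0.329569 +0.787528 = +0.457959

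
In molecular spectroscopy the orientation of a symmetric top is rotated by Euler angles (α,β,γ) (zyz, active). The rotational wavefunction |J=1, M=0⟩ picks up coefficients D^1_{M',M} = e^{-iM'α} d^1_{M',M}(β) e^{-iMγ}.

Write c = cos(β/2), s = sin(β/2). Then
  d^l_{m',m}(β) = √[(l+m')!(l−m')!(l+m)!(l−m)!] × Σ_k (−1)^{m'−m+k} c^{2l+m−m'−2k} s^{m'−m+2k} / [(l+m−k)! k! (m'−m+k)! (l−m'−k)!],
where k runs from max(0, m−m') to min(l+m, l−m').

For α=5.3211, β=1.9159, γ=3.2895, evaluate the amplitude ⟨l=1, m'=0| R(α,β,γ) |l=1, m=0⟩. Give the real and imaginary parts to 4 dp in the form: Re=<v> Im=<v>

Re=-0.3383 Im=0.0000

D^1_{0,0}(5.3211,1.9159,3.2895) = e^{-i·0·5.3211}·d^1_{0,0}(1.9159)·e^{-i·0·3.2895}. Compute d first:
c=cos(1.9159/2)=0.575198, s=sin(1.9159/2)=0.818014; N=√[1·1·1·1]=1.000000
k∈{0,1} keeps every argument non-negative
  k=0: (−1)^0·1.0000/(1)·0.5752^2·0.8180^0 = +0.330853
  k=1: (−1)^1·1.0000/(1)·0.5752^0·0.8180^2 = -0.669147
d^1_{0,0}(1.9159) = +0.330853 -0.669147 = -0.338294
Attach z-rotation phases: D = e^{-i(0)(5.3211)}·(-0.338294)·e^{-i(0)(3.2895)} = -0.338294+0.000000i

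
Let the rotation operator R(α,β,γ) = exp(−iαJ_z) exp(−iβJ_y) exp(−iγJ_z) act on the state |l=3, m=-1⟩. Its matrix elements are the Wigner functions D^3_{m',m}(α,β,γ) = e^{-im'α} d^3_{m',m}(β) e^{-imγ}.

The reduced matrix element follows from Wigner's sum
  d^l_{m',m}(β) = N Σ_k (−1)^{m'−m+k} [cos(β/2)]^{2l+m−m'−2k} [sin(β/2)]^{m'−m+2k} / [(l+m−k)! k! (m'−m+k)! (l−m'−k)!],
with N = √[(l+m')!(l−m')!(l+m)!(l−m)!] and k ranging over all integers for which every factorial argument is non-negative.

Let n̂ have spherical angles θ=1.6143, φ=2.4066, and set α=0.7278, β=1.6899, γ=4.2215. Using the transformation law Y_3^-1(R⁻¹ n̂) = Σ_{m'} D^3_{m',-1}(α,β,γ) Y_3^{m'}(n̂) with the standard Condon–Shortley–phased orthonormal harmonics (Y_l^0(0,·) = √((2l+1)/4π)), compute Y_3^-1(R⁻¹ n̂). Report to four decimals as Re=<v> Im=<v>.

Need the full column D^3_{m',-1} for m'=−3..3 at α=0.7278, β=1.6899, γ=4.2215.
cos(β/2)=0.663769, sin(β/2)=0.747938
d^3_{-3,-1}: single k=2 term ⇒ +0.420575;  D = +0.417464+0.051064i
d^3_{-2,-1}: k∈[1..2] ⇒ +0.304754 -0.773886 = -0.469132;  D = -0.385572+0.267243i
d^3_{-1,-1}: k∈[0..2] ⇒ +0.085526 -0.868737 +0.827269 = +0.044059;  D = +0.010341-0.042829i
d^3_{0,-1}: k∈[0..2] ⇒ -0.333841 +1.271624 -0.538189 = +0.399594;  D = -0.188372-0.352407i
d^3_{1,-1}: k∈[0..2] ⇒ +0.651552 -1.103026 +0.175063 = -0.276411;  D = +0.259453+0.095328i
d^3_{2,-1}: k∈[0..1] ⇒ -0.773886 +0.491297 = -0.282588;  D = +0.262879-0.103686i
d^3_{3,-1}: single k=0 term ⇒ +0.534000;  D = -0.240557+0.476748i
Y_3^{m'}(θ=1.6143,φ=2.4066) and Σ D·Y over m':
  (+0.4175+0.0511i)·(+0.2465-0.3351i)  (-0.3856+0.2672i)·(-0.0045-0.0441i)  (+0.0103-0.0428i)·(+0.2373+0.2145i)  (-0.1884-0.3524i)·(+0.0485+0.0000i)  (+0.2595+0.0953i)·(-0.2373+0.2145i)  (+0.2629-0.1037i)·(-0.0045+0.0441i)  (-0.2406+0.4767i)·(-0.2465-0.3351i)
Y_3^-1(R⁻¹ n̂) = +0.276518-0.128356i

Re=0.2765 Im=-0.1284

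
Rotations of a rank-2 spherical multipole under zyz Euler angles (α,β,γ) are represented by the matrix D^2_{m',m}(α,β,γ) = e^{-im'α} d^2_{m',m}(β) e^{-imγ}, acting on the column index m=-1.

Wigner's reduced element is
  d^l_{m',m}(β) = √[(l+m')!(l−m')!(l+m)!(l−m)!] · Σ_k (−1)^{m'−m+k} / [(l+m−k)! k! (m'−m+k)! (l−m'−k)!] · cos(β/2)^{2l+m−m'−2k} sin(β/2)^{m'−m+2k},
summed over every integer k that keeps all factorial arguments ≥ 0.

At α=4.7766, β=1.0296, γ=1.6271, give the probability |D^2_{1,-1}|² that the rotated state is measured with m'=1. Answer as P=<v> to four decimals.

D^2_{1,-1}(4.7766,1.0296,1.6271) = e^{-i·1·4.7766}·d^2_{1,-1}(1.0296)·e^{-i·-1·1.6271}. Compute d first:
c=cos(1.0296/2)=0.870391, s=sin(1.0296/2)=0.492361; N=√[6·1·1·6]=6.000000
Admissible k: 0..1 (factorial args all ≥0)
  k=0: (−1)^2·6.0000/(2)·0.8704^2·0.4924^2 = +0.550956
  k=1: (−1)^3·6.0000/(6)·0.8704^0·0.4924^4 = -0.058767
d^2_{1,-1}(1.0296) = +0.550956 -0.058767 = +0.492189
|D^2_{1,-1}|² = |d^2_{1,-1}(β)|² = (+0.492189)² = 0.242250 (the z-rotation phases have unit modulus)

P=0.2423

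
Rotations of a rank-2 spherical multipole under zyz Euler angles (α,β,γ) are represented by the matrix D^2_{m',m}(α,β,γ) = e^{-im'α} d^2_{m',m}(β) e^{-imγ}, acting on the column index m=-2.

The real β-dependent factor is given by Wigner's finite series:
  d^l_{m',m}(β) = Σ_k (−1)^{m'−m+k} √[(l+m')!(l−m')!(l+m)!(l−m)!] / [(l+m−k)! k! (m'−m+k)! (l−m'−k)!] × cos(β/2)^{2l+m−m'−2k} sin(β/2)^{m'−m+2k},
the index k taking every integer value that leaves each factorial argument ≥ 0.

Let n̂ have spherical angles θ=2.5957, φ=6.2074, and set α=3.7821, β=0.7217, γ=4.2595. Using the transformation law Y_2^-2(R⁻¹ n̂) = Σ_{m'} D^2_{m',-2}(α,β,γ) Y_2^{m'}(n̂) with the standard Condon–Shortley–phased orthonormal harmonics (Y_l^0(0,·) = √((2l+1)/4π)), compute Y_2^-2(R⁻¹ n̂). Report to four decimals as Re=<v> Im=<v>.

Re=0.0663 Im=0.0309

Need the full column D^2_{m',-2} for m'=−2..2 at α=3.7821, β=0.7217, γ=4.2595.
cos(β/2)=0.935597, sin(β/2)=0.353070
d^2_{-2,-2}: single k=0 term ⇒ +0.766223;  D = -0.712910-0.280815i
d^2_{-1,-2}: single k=0 term ⇒ -0.578305;  D = -0.558077+0.151614i
d^2_{0,-2}: single k=0 term ⇒ +0.267285;  D = -0.164934+0.210328i
d^2_{1,-2}: single k=0 term ⇒ -0.082357;  D = -0.002018+0.082332i
d^2_{2,-2}: single k=0 term ⇒ +0.015540;  D = +0.008978+0.012683i
Y_2^{m'}(θ=2.5957,φ=6.2074) and Σ D·Y over m':
  (-0.7129-0.2808i)·(+0.1029+0.0157i)  (-0.5581+0.1516i)·(-0.3418-0.0260i)  (-0.1649+0.2103i)·(+0.3757+0.0000i)  (-0.0020+0.0823i)·(+0.3418-0.0260i)  (+0.0090+0.0127i)·(+0.1029-0.0157i)
Y_2^-2(R⁻¹ n̂) = +0.066330+0.030937i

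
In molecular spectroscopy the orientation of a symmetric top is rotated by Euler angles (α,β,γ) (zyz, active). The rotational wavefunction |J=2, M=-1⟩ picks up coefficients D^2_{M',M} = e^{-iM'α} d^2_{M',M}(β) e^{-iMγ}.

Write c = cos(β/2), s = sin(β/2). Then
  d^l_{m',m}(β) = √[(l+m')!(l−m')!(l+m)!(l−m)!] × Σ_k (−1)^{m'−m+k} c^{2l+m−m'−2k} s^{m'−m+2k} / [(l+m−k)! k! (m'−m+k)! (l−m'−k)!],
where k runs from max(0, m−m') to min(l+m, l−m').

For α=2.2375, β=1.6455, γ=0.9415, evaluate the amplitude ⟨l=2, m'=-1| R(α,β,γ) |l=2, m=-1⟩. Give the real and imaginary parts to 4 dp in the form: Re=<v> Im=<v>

Split into d^2_{-1,-1}(β=1.6455) × two z-phases.
c=cos(1.6455/2)=0.680208, s=sin(1.6455/2)=0.733019; N=√[1·6·1·6]=6.000000
k∈{0,1} keeps every argument non-negative
  k=0: (−1)^0·6.0000/(6)·0.6802^4·0.7330^0 = +0.214075
  k=1: (−1)^1·6.0000/(2)·0.6802^2·0.7330^2 = -0.745822
d^2_{-1,-1}(1.6455) = +0.214075 -0.745822 = -0.531747
Phases: e^{-i·(-1)·2.2375}=-0.618399+0.785864i, e^{-i·(-1)·0.9415}=+0.588576+0.808442i ⇒ D=+0.531375+0.019887i

Re=0.5314 Im=0.0199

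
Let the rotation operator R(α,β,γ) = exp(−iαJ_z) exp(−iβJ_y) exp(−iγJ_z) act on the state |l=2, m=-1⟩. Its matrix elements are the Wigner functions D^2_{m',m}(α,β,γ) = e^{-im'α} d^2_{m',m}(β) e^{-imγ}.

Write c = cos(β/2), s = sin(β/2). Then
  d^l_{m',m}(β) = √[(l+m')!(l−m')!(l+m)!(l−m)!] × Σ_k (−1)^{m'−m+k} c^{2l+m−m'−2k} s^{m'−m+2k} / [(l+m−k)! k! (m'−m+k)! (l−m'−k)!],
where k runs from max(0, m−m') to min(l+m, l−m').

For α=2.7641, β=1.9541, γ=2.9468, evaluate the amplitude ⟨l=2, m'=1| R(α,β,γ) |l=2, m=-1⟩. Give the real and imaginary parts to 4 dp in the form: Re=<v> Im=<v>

Re=0.1703 Im=0.0315

First d^2_{1,-1}(β=1.9541), then the phase factors e^{-i(1)α} and e^{-i(-1)γ}:
Half-angle: c=0.559470, s=0.828851. N=√(6·1·1·6)=6.000000
Admissible k: 0..1 (factorial args all ≥0)
  k=0: (−1)^2·6.0000/(2)·0.5595^2·0.8289^2 = +0.645101
  k=1: (−1)^3·6.0000/(6)·0.5595^0·0.8289^4 = -0.471960
d^2_{1,-1}(1.9541) = +0.645101 -0.471960 = +0.173141
D = (-0.929592-0.368591i)·(+0.173141)·(-0.981088+0.193563i) = +0.170259+0.031457i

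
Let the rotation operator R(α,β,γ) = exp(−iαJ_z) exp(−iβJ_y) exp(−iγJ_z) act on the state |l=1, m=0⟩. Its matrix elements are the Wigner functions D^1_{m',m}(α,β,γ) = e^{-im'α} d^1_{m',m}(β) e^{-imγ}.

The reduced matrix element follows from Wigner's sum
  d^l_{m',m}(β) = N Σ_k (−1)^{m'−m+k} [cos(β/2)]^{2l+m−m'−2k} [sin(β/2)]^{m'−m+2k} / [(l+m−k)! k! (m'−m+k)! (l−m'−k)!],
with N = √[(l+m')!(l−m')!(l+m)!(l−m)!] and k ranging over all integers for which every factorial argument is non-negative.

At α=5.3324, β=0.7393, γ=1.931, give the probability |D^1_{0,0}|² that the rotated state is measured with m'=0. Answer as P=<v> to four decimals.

Split into d^1_{0,0}(β=0.7393) × two z-phases.
With c≡cos(β/2)=0.932454 and s≡sin(β/2)=0.361289, N=[1·1·1·1]^{1/2}=1.000000
Admissible k: 0..1 (factorial args all ≥0)
  k=0: (−1)^0·1.0000/(1)·0.9325^2·0.3613^0 = +0.869470
  k=1: (−1)^1·1.0000/(1)·0.9325^0·0.3613^2 = -0.130530
d^1_{0,0}(0.7393) = +0.869470 -0.130530 = +0.738940
|D^1_{0,0}|² = |d^1_{0,0}(β)|² = (+0.738940)² = 0.546033 (the z-rotation phases have unit modulus)

P=0.5460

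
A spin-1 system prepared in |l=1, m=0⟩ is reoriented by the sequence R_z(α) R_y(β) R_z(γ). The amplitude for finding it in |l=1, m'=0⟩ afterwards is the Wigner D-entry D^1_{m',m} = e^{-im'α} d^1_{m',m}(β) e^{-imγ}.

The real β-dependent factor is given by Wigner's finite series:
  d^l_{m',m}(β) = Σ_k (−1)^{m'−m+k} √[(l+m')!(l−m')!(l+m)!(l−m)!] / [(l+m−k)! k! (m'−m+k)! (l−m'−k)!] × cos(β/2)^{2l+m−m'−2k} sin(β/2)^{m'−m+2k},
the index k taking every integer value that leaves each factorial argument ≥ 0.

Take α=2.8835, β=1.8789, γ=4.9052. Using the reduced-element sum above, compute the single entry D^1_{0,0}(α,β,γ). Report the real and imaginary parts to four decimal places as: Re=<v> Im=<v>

Re=-0.3033 Im=0.0000

D^1_{0,0}(2.8835,1.8789,4.9052) = e^{-i·0·2.8835}·d^1_{0,0}(1.8789)·e^{-i·0·4.9052}. Compute d first:
c=cos(1.8789/2)=0.590232, s=sin(1.8789/2)=0.807234; N=√[1·1·1·1]=1.000000
k: max(0,(0)−(0))=0 … min(1+(0),1−(0))=1
  k=0: (−1)^0·1.0000/(1)·0.5902^2·0.8072^0 = +0.348374
  k=1: (−1)^1·1.0000/(1)·0.5902^0·0.8072^2 = -0.651626
d^1_{0,0}(1.8789) = +0.348374 -0.651626 = -0.303252
Attach z-rotation phases: D = e^{-i(0)(2.8835)}·(-0.303252)·e^{-i(0)(4.9052)} = -0.303252+0.000000i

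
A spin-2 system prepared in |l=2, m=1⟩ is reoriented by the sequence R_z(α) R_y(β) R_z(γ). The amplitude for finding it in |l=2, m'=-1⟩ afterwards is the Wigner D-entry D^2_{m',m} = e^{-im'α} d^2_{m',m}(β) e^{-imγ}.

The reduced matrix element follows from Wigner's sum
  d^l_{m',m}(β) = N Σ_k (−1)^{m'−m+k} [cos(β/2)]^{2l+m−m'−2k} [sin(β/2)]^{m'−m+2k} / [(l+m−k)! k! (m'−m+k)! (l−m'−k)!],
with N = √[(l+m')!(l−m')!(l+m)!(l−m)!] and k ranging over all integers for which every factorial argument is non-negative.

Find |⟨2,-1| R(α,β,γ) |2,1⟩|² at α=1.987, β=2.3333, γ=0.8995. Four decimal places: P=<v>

P=0.1040

Split into d^2_{-1,1}(β=2.3333) × two z-phases.
Half-angle: c=0.393234, s=0.919438. N=√(1·6·6·1)=6.000000
k∈{2,3} keeps every argument non-negative
  k=2: (−1)^0·6.0000/(2)·0.3932^2·0.9194^2 = +0.392165
  k=3: (−1)^1·6.0000/(6)·0.3932^0·0.9194^4 = -0.714645
d^2_{-1,1}(2.3333) = +0.392165 -0.714645 = -0.322481
|D^2_{-1,1}|² = |d^2_{-1,1}(β)|² = (-0.322481)² = 0.103994 (the z-rotation phases have unit modulus)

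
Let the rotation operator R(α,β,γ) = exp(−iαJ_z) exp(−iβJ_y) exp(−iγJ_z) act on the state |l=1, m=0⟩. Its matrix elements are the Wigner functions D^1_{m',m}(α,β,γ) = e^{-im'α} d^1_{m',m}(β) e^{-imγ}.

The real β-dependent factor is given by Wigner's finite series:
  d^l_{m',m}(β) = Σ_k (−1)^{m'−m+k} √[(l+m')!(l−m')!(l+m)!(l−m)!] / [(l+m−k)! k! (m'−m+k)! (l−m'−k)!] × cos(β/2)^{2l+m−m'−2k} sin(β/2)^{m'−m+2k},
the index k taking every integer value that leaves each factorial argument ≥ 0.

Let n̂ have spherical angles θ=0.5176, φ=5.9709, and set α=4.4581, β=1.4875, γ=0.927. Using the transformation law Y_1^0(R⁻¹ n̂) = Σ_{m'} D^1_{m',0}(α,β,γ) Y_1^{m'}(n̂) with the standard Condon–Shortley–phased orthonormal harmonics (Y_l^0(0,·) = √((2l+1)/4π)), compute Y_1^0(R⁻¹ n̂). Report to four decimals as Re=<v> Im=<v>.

Need the full column D^1_{m',0} for m'=−1..1 at α=4.4581, β=1.4875, γ=0.927.
cos(β/2)=0.735935, sin(β/2)=0.677052
d^1_{-1,0}: single k=1 term ⇒ +0.704655;  D = -0.177261-0.681995i
d^1_{0,0}: k∈[0..1] ⇒ +0.541600 -0.458400 = +0.083200;  D = +0.083200+0.000000i
d^1_{1,0}: single k=0 term ⇒ -0.704655;  D = +0.177261-0.681995i
Y_1^{m'}(θ=0.5176,φ=5.9709) and Σ D·Y over m':
  (-0.1773-0.6820i)·(+0.1627+0.0525i)  (+0.0832+0.0000i)·(+0.4246+0.0000i)  (+0.1773-0.6820i)·(-0.1627+0.0525i)
Y_1^0(R⁻¹ n̂) = +0.049291+0.000000i

Re=0.0493 Im=0.0000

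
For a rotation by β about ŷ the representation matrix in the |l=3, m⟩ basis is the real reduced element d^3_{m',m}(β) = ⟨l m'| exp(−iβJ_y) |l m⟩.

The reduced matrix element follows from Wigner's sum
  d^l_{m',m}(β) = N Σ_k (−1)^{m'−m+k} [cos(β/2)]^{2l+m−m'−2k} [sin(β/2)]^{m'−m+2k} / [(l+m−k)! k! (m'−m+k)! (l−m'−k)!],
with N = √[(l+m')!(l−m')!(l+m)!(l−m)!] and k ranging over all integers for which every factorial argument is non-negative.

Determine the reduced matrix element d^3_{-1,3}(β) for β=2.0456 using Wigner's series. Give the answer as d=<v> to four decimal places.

d^3_{-1,3}(β=2.0456) via Wigner's sum:
c=cos(2.0456/2)=0.520978, s=sin(2.0456/2)=0.853570; N=√[2·24·720·1]=185.903201
k: max(0,(3)−(-1))=4 … min(3+(3),3−(-1))=4
  k=4: (−1)^0·185.9032/(48)·0.5210^2·0.8536^4 = +0.558009
d^3_{-1,3}(2.0456) = +0.558009

d=0.5580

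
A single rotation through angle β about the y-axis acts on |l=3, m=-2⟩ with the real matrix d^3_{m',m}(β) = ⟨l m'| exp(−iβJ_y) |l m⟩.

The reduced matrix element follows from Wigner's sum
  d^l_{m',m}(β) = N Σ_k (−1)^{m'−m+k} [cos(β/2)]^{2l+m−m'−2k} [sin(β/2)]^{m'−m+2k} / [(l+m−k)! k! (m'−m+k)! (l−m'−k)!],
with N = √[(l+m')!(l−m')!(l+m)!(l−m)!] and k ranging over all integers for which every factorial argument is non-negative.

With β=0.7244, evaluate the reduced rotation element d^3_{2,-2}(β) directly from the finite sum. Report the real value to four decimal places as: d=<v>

d=0.0669

d^3_{2,-2}(β=0.7244) via Wigner's sum:
Half-angle: c=0.935120, s=0.354332. N=√(120·1·1·120)=120.000000
Admissible k: 0..1 (factorial args all ≥0)
  k=0: (−1)^4·120.0000/(24)·0.9351^2·0.3543^4 = +0.068920
  k=1: (−1)^5·120.0000/(120)·0.9351^0·0.3543^6 = -0.001979
d^3_{2,-2}(0.7244) = +0.068920 -0.001979 = +0.066941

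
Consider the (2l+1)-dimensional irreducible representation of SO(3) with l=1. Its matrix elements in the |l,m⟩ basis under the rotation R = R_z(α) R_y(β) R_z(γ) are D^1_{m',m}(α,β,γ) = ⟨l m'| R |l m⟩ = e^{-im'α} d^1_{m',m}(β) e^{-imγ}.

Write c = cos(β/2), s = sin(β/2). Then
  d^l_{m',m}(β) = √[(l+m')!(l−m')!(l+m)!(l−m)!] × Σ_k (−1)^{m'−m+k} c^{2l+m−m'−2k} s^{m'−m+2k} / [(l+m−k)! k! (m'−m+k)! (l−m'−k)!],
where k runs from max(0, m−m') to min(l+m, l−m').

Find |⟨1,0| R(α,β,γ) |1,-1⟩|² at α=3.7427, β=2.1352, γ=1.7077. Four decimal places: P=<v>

Split into d^1_{0,-1}(β=2.1352) × two z-phases.
c=cos(2.1352/2)=0.482228, s=sin(2.1352/2)=0.876046; N=√[1·1·1·2]=1.414214
The bounds max(0,m−m')=0 and min(l+m,l−m')=0 give 1 term
  k=0: (−1)^1·1.4142/(1)·0.4822^1·0.8760^1 = -0.597440
d^1_{0,-1}(2.1352) = -0.597440
|D^1_{0,-1}|² = |d^1_{0,-1}(β)|² = (-0.597440)² = 0.356935 (the z-rotation phases have unit modulus)

P=0.3569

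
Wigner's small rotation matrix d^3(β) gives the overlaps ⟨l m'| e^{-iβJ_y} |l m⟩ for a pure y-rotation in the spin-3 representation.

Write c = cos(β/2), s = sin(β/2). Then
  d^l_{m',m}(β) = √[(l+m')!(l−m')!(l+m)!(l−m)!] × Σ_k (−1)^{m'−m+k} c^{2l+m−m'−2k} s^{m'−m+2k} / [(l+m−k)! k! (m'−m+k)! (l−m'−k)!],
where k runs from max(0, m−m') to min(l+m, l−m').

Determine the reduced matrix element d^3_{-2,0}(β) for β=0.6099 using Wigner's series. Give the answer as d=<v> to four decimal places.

d^3_{-2,0}(β=0.6099) via Wigner's sum:
c=cos(0.6099/2)=0.953862, s=sin(0.6099/2)=0.300245; N=√[1·120·6·6]=65.726707
k∈{2,3} keeps every argument non-negative
  k=2: (−1)^0·65.7267/(12)·0.9539^4·0.3002^2 = +0.408748
  k=3: (−1)^1·65.7267/(12)·0.9539^2·0.3002^4 = -0.040498
d^3_{-2,0}(0.6099) = +0.408748 -0.040498 = +0.368250

d=0.3682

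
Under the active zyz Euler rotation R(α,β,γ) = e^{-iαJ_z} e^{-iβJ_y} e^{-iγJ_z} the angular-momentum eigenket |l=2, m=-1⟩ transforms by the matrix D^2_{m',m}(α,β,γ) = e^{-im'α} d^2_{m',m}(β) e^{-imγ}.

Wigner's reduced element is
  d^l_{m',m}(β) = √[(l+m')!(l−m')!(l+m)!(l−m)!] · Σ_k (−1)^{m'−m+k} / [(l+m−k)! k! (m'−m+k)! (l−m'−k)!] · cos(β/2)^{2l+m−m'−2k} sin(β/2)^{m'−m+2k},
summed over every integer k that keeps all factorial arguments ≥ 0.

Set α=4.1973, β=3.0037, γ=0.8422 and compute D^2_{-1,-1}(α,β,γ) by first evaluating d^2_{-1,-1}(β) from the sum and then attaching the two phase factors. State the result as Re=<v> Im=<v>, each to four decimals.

Split into d^2_{-1,-1}(β=3.0037) × two z-phases.
c=cos(3.0037/2)=0.068892, s=sin(3.0037/2)=0.997624; N=√[1·6·1·6]=6.000000
k∈{0,1} keeps every argument non-negative
  k=0: (−1)^0·6.0000/(6)·0.0689^4·0.9976^0 = +0.000023
  k=1: (−1)^1·6.0000/(2)·0.0689^2·0.9976^2 = -0.014171
d^2_{-1,-1}(3.0037) = +0.000023 -0.014171 = -0.014148
Phases: e^{-i·(-1)·4.1973}=-0.492612-0.870249i, e^{-i·(-1)·0.8422}=+0.665823+0.746110i ⇒ D=-0.004546+0.013398i

Re=-0.0045 Im=0.0134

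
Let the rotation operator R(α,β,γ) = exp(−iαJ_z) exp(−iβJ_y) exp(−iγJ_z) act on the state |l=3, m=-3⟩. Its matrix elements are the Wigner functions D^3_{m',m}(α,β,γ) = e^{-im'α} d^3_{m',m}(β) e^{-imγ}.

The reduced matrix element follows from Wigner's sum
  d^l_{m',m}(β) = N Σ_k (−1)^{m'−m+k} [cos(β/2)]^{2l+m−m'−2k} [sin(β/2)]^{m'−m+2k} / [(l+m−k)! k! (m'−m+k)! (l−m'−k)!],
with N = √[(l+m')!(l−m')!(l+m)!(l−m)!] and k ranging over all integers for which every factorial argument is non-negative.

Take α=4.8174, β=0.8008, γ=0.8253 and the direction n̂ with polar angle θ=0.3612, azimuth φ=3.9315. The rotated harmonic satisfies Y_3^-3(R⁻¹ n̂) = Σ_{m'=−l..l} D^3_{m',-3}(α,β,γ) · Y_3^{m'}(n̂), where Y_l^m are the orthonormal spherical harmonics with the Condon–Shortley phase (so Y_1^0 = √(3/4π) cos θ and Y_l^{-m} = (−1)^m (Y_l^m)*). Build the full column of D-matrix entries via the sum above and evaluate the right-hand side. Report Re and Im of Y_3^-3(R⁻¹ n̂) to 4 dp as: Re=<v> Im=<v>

Re=-0.0440 Im=-0.0705

Need the full column D^3_{m',-3} for m'=−3..3 at α=4.8174, β=0.8008, γ=0.8253.
cos(β/2)=0.920905, sin(β/2)=0.389787
d^3_{-3,-3}: single k=0 term ⇒ +0.609943;  D = -0.209526-0.572826i
d^3_{-2,-3}: single k=0 term ⇒ -0.632379;  D = -0.567855+0.278287i
d^3_{-1,-3}: single k=0 term ⇒ +0.423213;  D = +0.225049+0.358416i
d^3_{0,-3}: single k=0 term ⇒ -0.206843;  D = +0.162680-0.127747i
d^3_{1,-3}: single k=0 term ⇒ +0.075820;  D = -0.052819-0.054395i
d^3_{2,-3}: single k=0 term ⇒ -0.020297;  D = -0.012999+0.015588i
d^3_{3,-3}: single k=0 term ⇒ +0.003507;  D = +0.002914+0.001951i
Y_3^{m'}(θ=0.3612,φ=3.9315) and Σ D·Y over m':
  (-0.2095-0.5728i)·(+0.0132+0.0128i)  (-0.5679+0.2783i)·(-0.0011-0.1194i)  (+0.2250+0.3584i)·(-0.2714+0.2738i)  (+0.1627-0.1277i)·(+0.4802+0.0000i)  (-0.0528-0.0544i)·(+0.2714+0.2738i)  (-0.0130+0.0156i)·(-0.0011+0.1194i)  (+0.0029+0.0020i)·(-0.0132+0.0128i)
Y_3^-3(R⁻¹ n̂) = -0.044020-0.070517i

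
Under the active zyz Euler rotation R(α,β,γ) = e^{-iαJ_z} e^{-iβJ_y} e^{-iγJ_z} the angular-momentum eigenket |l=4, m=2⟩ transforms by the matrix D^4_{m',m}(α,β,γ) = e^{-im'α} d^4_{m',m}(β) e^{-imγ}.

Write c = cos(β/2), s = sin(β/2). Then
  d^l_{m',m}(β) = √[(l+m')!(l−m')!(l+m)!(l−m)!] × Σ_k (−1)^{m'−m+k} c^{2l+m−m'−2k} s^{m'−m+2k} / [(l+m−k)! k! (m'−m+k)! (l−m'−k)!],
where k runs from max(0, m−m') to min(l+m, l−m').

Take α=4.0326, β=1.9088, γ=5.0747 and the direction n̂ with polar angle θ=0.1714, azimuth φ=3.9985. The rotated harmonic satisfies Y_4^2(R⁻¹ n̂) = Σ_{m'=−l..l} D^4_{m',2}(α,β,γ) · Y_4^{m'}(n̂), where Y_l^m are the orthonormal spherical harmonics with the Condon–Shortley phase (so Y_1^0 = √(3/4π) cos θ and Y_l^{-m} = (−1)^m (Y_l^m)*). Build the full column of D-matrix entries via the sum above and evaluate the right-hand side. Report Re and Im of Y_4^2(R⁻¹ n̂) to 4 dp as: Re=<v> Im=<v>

Re=0.1987 Im=-0.1717

Need the full column D^4_{m',2} for m'=−4..4 at α=4.0326, β=1.9088, γ=5.0747.
cos(β/2)=0.578098, sin(β/2)=0.815967
d^4_{-4,2}: single k=6 term ⇒ +0.521937;  D = +0.498287-0.155332i
d^4_{-3,2}: k∈[5..6] ⇒ +0.784429 -0.520924 = +0.263505;  D = -0.097153+0.244942i
d^4_{-2,2}: k∈[4..6] ⇒ +0.742658 -1.183642 +0.196508 = -0.244476;  D = +0.120073+0.212958i
d^4_{-1,2}: k∈[3..5] ⇒ +0.496069 -1.482432 +0.590672 = -0.395691;  D = -0.390227-0.065534i
d^4_{0,2}: k∈[2..4] ⇒ +0.235764 -1.252529 +0.935751 = -0.081013;  D = +0.060659-0.053700i
d^4_{1,2}: k∈[1..3] ⇒ +0.074700 -0.744103 +0.988288 = +0.318885;  D = -0.014292-0.318565i
d^4_{2,2}: k∈[0..2] ⇒ +0.012474 -0.298220 +0.742658 = +0.456912;  D = +0.367859+0.271014i
d^4_{3,2}: k∈[0..1] ⇒ -0.065879 +0.393742 = +0.327863;  D = -0.317174+0.083035i
d^4_{4,2}: single k=0 term ⇒ +0.131503;  D = +0.054070-0.119873i
Y_4^{m'}(θ=0.1714,φ=3.9985) and Σ D·Y over m':
  (+0.4983-0.1553i)·(-0.0004+0.0001i)  (-0.0972+0.2449i)·(+0.0051+0.0033i)  (+0.1201+0.2130i)·(-0.0080-0.0558i)  (-0.3902-0.0655i)·(-0.1976+0.2281i)  (+0.0607-0.0537i)·(+0.7263+0.0000i)  (-0.0143-0.3186i)·(+0.1976+0.2281i)  (+0.3679+0.2710i)·(-0.0080+0.0558i)  (-0.3172+0.0830i)·(-0.0051+0.0033i)  (+0.0541-0.1199i)·(-0.0004-0.0001i)
Y_4^2(R⁻¹ n̂) = +0.198674-0.171746i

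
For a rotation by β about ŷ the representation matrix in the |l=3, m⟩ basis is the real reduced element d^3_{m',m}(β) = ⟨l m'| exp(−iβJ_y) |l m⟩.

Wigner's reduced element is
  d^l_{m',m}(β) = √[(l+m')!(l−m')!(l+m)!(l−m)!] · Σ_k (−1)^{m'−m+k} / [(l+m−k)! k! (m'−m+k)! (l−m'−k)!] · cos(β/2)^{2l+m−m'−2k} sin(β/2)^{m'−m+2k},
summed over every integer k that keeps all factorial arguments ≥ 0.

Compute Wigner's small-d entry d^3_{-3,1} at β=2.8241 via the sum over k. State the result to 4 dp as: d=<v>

d^3_{-3,1}(β=2.8241) via Wigner's sum:
Half-angle: c=0.158080, s=0.987426. N=√(1·720·24·2)=185.903201
The bounds max(0,m−m')=4 and min(l+m,l−m')=4 give 1 term
  k=4: (−1)^0·185.9032/(48)·0.1581^2·0.9874^4 = +0.092007
d^3_{-3,1}(2.8241) = +0.092007

d=0.0920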